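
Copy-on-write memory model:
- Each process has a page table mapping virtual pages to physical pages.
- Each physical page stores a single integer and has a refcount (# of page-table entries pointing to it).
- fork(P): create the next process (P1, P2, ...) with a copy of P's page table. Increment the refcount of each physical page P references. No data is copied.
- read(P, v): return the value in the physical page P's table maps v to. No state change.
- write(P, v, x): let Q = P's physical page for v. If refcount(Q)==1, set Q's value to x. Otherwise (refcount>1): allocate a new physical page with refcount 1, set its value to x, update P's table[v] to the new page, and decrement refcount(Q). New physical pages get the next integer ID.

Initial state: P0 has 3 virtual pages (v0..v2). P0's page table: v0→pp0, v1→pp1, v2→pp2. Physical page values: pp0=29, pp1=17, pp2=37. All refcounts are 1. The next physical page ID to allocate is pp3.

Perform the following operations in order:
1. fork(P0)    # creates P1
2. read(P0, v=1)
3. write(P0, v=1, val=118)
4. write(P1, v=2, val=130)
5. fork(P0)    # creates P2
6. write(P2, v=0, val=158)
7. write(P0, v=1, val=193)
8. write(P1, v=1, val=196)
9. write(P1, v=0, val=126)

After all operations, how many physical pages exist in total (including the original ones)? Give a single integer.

Answer: 8

Derivation:
Op 1: fork(P0) -> P1. 3 ppages; refcounts: pp0:2 pp1:2 pp2:2
Op 2: read(P0, v1) -> 17. No state change.
Op 3: write(P0, v1, 118). refcount(pp1)=2>1 -> COPY to pp3. 4 ppages; refcounts: pp0:2 pp1:1 pp2:2 pp3:1
Op 4: write(P1, v2, 130). refcount(pp2)=2>1 -> COPY to pp4. 5 ppages; refcounts: pp0:2 pp1:1 pp2:1 pp3:1 pp4:1
Op 5: fork(P0) -> P2. 5 ppages; refcounts: pp0:3 pp1:1 pp2:2 pp3:2 pp4:1
Op 6: write(P2, v0, 158). refcount(pp0)=3>1 -> COPY to pp5. 6 ppages; refcounts: pp0:2 pp1:1 pp2:2 pp3:2 pp4:1 pp5:1
Op 7: write(P0, v1, 193). refcount(pp3)=2>1 -> COPY to pp6. 7 ppages; refcounts: pp0:2 pp1:1 pp2:2 pp3:1 pp4:1 pp5:1 pp6:1
Op 8: write(P1, v1, 196). refcount(pp1)=1 -> write in place. 7 ppages; refcounts: pp0:2 pp1:1 pp2:2 pp3:1 pp4:1 pp5:1 pp6:1
Op 9: write(P1, v0, 126). refcount(pp0)=2>1 -> COPY to pp7. 8 ppages; refcounts: pp0:1 pp1:1 pp2:2 pp3:1 pp4:1 pp5:1 pp6:1 pp7:1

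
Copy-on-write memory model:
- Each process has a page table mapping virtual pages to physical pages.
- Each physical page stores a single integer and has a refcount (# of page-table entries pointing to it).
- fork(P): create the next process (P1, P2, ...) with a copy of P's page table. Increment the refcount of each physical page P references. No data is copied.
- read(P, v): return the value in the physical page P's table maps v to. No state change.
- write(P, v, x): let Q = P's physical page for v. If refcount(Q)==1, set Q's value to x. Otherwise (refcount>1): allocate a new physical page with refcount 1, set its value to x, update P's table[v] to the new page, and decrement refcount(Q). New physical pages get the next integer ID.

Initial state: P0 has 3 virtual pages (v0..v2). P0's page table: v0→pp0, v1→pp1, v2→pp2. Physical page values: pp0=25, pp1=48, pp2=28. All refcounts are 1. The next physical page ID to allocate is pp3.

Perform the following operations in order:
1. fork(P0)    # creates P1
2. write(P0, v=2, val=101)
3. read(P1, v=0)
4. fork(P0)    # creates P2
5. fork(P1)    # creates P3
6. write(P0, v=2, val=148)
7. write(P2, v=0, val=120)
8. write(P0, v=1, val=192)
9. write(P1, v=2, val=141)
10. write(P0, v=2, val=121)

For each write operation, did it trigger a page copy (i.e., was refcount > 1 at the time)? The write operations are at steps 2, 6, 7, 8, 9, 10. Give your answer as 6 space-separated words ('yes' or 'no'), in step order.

Op 1: fork(P0) -> P1. 3 ppages; refcounts: pp0:2 pp1:2 pp2:2
Op 2: write(P0, v2, 101). refcount(pp2)=2>1 -> COPY to pp3. 4 ppages; refcounts: pp0:2 pp1:2 pp2:1 pp3:1
Op 3: read(P1, v0) -> 25. No state change.
Op 4: fork(P0) -> P2. 4 ppages; refcounts: pp0:3 pp1:3 pp2:1 pp3:2
Op 5: fork(P1) -> P3. 4 ppages; refcounts: pp0:4 pp1:4 pp2:2 pp3:2
Op 6: write(P0, v2, 148). refcount(pp3)=2>1 -> COPY to pp4. 5 ppages; refcounts: pp0:4 pp1:4 pp2:2 pp3:1 pp4:1
Op 7: write(P2, v0, 120). refcount(pp0)=4>1 -> COPY to pp5. 6 ppages; refcounts: pp0:3 pp1:4 pp2:2 pp3:1 pp4:1 pp5:1
Op 8: write(P0, v1, 192). refcount(pp1)=4>1 -> COPY to pp6. 7 ppages; refcounts: pp0:3 pp1:3 pp2:2 pp3:1 pp4:1 pp5:1 pp6:1
Op 9: write(P1, v2, 141). refcount(pp2)=2>1 -> COPY to pp7. 8 ppages; refcounts: pp0:3 pp1:3 pp2:1 pp3:1 pp4:1 pp5:1 pp6:1 pp7:1
Op 10: write(P0, v2, 121). refcount(pp4)=1 -> write in place. 8 ppages; refcounts: pp0:3 pp1:3 pp2:1 pp3:1 pp4:1 pp5:1 pp6:1 pp7:1

yes yes yes yes yes no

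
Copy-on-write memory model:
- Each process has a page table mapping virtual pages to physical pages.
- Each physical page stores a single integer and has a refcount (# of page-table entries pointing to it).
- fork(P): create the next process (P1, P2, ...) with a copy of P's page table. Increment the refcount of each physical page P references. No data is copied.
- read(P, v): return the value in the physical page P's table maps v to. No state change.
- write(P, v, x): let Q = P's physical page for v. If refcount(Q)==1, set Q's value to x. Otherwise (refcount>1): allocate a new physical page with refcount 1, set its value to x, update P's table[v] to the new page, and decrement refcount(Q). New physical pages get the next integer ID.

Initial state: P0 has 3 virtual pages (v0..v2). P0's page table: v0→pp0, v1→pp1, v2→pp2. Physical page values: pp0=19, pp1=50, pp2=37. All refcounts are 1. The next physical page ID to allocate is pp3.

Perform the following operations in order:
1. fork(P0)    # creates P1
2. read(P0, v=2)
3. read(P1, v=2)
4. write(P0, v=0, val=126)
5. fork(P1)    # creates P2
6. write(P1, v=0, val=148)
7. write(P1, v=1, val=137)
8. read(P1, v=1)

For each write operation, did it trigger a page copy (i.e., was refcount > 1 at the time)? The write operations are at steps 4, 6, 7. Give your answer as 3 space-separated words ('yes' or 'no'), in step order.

Op 1: fork(P0) -> P1. 3 ppages; refcounts: pp0:2 pp1:2 pp2:2
Op 2: read(P0, v2) -> 37. No state change.
Op 3: read(P1, v2) -> 37. No state change.
Op 4: write(P0, v0, 126). refcount(pp0)=2>1 -> COPY to pp3. 4 ppages; refcounts: pp0:1 pp1:2 pp2:2 pp3:1
Op 5: fork(P1) -> P2. 4 ppages; refcounts: pp0:2 pp1:3 pp2:3 pp3:1
Op 6: write(P1, v0, 148). refcount(pp0)=2>1 -> COPY to pp4. 5 ppages; refcounts: pp0:1 pp1:3 pp2:3 pp3:1 pp4:1
Op 7: write(P1, v1, 137). refcount(pp1)=3>1 -> COPY to pp5. 6 ppages; refcounts: pp0:1 pp1:2 pp2:3 pp3:1 pp4:1 pp5:1
Op 8: read(P1, v1) -> 137. No state change.

yes yes yes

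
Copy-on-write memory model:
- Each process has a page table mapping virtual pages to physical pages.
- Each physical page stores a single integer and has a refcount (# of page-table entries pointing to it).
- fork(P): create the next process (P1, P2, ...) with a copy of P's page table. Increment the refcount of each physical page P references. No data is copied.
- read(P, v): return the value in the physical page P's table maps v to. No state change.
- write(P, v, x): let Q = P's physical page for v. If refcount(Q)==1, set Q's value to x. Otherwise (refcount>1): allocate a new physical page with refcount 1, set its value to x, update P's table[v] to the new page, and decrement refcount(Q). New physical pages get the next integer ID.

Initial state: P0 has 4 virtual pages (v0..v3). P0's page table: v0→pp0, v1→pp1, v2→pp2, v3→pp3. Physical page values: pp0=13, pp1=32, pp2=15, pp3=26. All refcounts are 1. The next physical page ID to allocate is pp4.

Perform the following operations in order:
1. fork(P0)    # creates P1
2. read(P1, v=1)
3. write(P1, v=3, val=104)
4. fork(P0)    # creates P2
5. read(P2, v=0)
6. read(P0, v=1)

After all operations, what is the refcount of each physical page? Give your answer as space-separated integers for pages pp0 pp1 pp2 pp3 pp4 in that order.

Op 1: fork(P0) -> P1. 4 ppages; refcounts: pp0:2 pp1:2 pp2:2 pp3:2
Op 2: read(P1, v1) -> 32. No state change.
Op 3: write(P1, v3, 104). refcount(pp3)=2>1 -> COPY to pp4. 5 ppages; refcounts: pp0:2 pp1:2 pp2:2 pp3:1 pp4:1
Op 4: fork(P0) -> P2. 5 ppages; refcounts: pp0:3 pp1:3 pp2:3 pp3:2 pp4:1
Op 5: read(P2, v0) -> 13. No state change.
Op 6: read(P0, v1) -> 32. No state change.

Answer: 3 3 3 2 1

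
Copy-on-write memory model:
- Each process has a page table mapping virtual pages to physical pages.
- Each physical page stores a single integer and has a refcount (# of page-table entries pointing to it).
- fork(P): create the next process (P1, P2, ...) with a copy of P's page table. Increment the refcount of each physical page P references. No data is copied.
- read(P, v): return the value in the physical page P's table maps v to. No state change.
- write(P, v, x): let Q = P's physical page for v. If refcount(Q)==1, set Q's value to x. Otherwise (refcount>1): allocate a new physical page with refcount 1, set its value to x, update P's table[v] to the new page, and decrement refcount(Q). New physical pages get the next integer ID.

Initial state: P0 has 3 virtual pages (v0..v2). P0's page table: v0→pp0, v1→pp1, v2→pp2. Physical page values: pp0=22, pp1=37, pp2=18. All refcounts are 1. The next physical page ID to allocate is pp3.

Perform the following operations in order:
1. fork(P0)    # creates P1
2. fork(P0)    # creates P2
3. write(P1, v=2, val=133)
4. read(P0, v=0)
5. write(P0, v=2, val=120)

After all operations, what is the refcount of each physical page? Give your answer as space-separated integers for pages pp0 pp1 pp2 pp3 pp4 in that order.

Answer: 3 3 1 1 1

Derivation:
Op 1: fork(P0) -> P1. 3 ppages; refcounts: pp0:2 pp1:2 pp2:2
Op 2: fork(P0) -> P2. 3 ppages; refcounts: pp0:3 pp1:3 pp2:3
Op 3: write(P1, v2, 133). refcount(pp2)=3>1 -> COPY to pp3. 4 ppages; refcounts: pp0:3 pp1:3 pp2:2 pp3:1
Op 4: read(P0, v0) -> 22. No state change.
Op 5: write(P0, v2, 120). refcount(pp2)=2>1 -> COPY to pp4. 5 ppages; refcounts: pp0:3 pp1:3 pp2:1 pp3:1 pp4:1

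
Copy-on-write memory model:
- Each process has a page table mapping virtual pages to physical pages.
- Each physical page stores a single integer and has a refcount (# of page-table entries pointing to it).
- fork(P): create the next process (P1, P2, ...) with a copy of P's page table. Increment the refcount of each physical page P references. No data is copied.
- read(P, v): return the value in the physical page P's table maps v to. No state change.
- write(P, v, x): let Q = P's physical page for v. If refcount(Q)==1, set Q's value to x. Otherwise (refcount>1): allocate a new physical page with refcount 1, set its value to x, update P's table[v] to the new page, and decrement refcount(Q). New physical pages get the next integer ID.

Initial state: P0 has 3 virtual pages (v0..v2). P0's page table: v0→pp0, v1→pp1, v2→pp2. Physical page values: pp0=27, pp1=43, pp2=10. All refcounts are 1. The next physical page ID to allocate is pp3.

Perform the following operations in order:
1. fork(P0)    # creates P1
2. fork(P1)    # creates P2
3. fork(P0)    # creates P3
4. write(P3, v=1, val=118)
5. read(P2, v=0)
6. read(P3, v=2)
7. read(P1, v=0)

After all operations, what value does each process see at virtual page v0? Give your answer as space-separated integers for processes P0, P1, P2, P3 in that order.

Op 1: fork(P0) -> P1. 3 ppages; refcounts: pp0:2 pp1:2 pp2:2
Op 2: fork(P1) -> P2. 3 ppages; refcounts: pp0:3 pp1:3 pp2:3
Op 3: fork(P0) -> P3. 3 ppages; refcounts: pp0:4 pp1:4 pp2:4
Op 4: write(P3, v1, 118). refcount(pp1)=4>1 -> COPY to pp3. 4 ppages; refcounts: pp0:4 pp1:3 pp2:4 pp3:1
Op 5: read(P2, v0) -> 27. No state change.
Op 6: read(P3, v2) -> 10. No state change.
Op 7: read(P1, v0) -> 27. No state change.
P0: v0 -> pp0 = 27
P1: v0 -> pp0 = 27
P2: v0 -> pp0 = 27
P3: v0 -> pp0 = 27

Answer: 27 27 27 27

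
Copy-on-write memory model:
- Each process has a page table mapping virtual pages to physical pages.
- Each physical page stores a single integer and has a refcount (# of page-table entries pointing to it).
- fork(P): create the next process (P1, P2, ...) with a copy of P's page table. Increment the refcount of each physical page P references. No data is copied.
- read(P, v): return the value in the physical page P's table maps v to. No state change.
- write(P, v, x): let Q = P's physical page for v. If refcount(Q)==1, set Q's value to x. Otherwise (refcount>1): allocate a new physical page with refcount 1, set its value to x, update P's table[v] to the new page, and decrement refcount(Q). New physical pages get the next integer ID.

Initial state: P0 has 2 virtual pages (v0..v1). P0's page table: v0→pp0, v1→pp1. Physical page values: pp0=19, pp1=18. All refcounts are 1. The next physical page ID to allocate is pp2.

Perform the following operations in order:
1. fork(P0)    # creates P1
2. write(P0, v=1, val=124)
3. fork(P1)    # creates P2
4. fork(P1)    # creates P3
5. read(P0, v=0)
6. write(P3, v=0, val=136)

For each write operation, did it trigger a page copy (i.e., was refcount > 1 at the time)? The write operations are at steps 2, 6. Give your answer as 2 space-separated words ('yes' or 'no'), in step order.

Op 1: fork(P0) -> P1. 2 ppages; refcounts: pp0:2 pp1:2
Op 2: write(P0, v1, 124). refcount(pp1)=2>1 -> COPY to pp2. 3 ppages; refcounts: pp0:2 pp1:1 pp2:1
Op 3: fork(P1) -> P2. 3 ppages; refcounts: pp0:3 pp1:2 pp2:1
Op 4: fork(P1) -> P3. 3 ppages; refcounts: pp0:4 pp1:3 pp2:1
Op 5: read(P0, v0) -> 19. No state change.
Op 6: write(P3, v0, 136). refcount(pp0)=4>1 -> COPY to pp3. 4 ppages; refcounts: pp0:3 pp1:3 pp2:1 pp3:1

yes yes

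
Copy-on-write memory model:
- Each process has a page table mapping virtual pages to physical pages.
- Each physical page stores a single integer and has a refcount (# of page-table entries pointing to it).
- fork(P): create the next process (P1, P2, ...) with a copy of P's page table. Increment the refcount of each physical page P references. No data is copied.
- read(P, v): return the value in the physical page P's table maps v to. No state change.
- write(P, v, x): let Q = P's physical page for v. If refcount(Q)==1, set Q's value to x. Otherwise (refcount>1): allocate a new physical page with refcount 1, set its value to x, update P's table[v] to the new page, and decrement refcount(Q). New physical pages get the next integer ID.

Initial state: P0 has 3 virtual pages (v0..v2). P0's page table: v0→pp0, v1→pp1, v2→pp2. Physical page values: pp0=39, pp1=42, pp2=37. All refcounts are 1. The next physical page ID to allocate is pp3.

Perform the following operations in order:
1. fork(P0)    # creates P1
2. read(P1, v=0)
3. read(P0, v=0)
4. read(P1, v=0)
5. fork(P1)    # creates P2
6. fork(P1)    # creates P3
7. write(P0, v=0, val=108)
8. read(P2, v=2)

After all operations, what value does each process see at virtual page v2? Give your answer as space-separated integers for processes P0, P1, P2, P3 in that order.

Op 1: fork(P0) -> P1. 3 ppages; refcounts: pp0:2 pp1:2 pp2:2
Op 2: read(P1, v0) -> 39. No state change.
Op 3: read(P0, v0) -> 39. No state change.
Op 4: read(P1, v0) -> 39. No state change.
Op 5: fork(P1) -> P2. 3 ppages; refcounts: pp0:3 pp1:3 pp2:3
Op 6: fork(P1) -> P3. 3 ppages; refcounts: pp0:4 pp1:4 pp2:4
Op 7: write(P0, v0, 108). refcount(pp0)=4>1 -> COPY to pp3. 4 ppages; refcounts: pp0:3 pp1:4 pp2:4 pp3:1
Op 8: read(P2, v2) -> 37. No state change.
P0: v2 -> pp2 = 37
P1: v2 -> pp2 = 37
P2: v2 -> pp2 = 37
P3: v2 -> pp2 = 37

Answer: 37 37 37 37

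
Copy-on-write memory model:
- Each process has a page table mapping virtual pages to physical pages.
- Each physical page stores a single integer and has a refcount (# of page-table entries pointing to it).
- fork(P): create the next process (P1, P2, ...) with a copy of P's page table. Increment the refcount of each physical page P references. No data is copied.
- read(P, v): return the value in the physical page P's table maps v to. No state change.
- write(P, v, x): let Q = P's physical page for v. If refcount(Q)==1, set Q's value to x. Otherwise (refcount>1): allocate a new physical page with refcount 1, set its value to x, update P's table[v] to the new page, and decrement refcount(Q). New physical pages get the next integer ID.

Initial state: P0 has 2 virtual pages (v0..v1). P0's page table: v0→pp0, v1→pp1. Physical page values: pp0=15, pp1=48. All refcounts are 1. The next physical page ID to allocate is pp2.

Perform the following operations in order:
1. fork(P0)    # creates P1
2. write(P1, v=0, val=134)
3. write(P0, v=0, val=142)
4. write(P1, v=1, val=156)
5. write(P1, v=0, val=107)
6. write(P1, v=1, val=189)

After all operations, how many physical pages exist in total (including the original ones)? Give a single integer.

Answer: 4

Derivation:
Op 1: fork(P0) -> P1. 2 ppages; refcounts: pp0:2 pp1:2
Op 2: write(P1, v0, 134). refcount(pp0)=2>1 -> COPY to pp2. 3 ppages; refcounts: pp0:1 pp1:2 pp2:1
Op 3: write(P0, v0, 142). refcount(pp0)=1 -> write in place. 3 ppages; refcounts: pp0:1 pp1:2 pp2:1
Op 4: write(P1, v1, 156). refcount(pp1)=2>1 -> COPY to pp3. 4 ppages; refcounts: pp0:1 pp1:1 pp2:1 pp3:1
Op 5: write(P1, v0, 107). refcount(pp2)=1 -> write in place. 4 ppages; refcounts: pp0:1 pp1:1 pp2:1 pp3:1
Op 6: write(P1, v1, 189). refcount(pp3)=1 -> write in place. 4 ppages; refcounts: pp0:1 pp1:1 pp2:1 pp3:1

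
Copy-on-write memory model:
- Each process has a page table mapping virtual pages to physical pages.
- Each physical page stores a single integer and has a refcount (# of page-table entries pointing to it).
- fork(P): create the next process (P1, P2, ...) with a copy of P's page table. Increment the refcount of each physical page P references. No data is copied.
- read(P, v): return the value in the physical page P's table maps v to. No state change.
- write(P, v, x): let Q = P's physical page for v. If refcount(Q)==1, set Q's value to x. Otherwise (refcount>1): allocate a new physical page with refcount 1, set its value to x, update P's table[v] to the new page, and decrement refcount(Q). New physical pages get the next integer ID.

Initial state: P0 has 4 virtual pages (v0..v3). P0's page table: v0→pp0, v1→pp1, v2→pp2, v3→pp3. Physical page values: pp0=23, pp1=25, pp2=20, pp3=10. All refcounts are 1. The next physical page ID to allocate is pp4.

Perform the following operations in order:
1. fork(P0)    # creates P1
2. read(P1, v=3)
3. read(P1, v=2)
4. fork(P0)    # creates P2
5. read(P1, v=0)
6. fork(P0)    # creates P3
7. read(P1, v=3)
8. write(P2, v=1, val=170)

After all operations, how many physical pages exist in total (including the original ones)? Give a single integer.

Answer: 5

Derivation:
Op 1: fork(P0) -> P1. 4 ppages; refcounts: pp0:2 pp1:2 pp2:2 pp3:2
Op 2: read(P1, v3) -> 10. No state change.
Op 3: read(P1, v2) -> 20. No state change.
Op 4: fork(P0) -> P2. 4 ppages; refcounts: pp0:3 pp1:3 pp2:3 pp3:3
Op 5: read(P1, v0) -> 23. No state change.
Op 6: fork(P0) -> P3. 4 ppages; refcounts: pp0:4 pp1:4 pp2:4 pp3:4
Op 7: read(P1, v3) -> 10. No state change.
Op 8: write(P2, v1, 170). refcount(pp1)=4>1 -> COPY to pp4. 5 ppages; refcounts: pp0:4 pp1:3 pp2:4 pp3:4 pp4:1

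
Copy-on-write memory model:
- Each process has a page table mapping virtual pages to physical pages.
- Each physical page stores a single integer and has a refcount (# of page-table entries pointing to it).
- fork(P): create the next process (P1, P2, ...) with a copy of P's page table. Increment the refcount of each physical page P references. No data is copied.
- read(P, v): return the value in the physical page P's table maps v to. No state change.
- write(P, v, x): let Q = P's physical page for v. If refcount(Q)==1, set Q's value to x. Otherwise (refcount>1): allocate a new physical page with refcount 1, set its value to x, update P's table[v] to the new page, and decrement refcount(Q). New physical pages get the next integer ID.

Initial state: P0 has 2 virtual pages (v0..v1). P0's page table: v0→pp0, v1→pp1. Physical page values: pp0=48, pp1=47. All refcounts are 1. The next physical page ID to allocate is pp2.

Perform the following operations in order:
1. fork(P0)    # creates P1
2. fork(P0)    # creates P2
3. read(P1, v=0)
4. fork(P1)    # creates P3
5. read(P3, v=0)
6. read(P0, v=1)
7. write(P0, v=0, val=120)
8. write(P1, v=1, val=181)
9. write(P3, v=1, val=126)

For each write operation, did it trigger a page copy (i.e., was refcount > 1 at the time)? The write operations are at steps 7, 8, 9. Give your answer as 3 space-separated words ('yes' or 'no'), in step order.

Op 1: fork(P0) -> P1. 2 ppages; refcounts: pp0:2 pp1:2
Op 2: fork(P0) -> P2. 2 ppages; refcounts: pp0:3 pp1:3
Op 3: read(P1, v0) -> 48. No state change.
Op 4: fork(P1) -> P3. 2 ppages; refcounts: pp0:4 pp1:4
Op 5: read(P3, v0) -> 48. No state change.
Op 6: read(P0, v1) -> 47. No state change.
Op 7: write(P0, v0, 120). refcount(pp0)=4>1 -> COPY to pp2. 3 ppages; refcounts: pp0:3 pp1:4 pp2:1
Op 8: write(P1, v1, 181). refcount(pp1)=4>1 -> COPY to pp3. 4 ppages; refcounts: pp0:3 pp1:3 pp2:1 pp3:1
Op 9: write(P3, v1, 126). refcount(pp1)=3>1 -> COPY to pp4. 5 ppages; refcounts: pp0:3 pp1:2 pp2:1 pp3:1 pp4:1

yes yes yes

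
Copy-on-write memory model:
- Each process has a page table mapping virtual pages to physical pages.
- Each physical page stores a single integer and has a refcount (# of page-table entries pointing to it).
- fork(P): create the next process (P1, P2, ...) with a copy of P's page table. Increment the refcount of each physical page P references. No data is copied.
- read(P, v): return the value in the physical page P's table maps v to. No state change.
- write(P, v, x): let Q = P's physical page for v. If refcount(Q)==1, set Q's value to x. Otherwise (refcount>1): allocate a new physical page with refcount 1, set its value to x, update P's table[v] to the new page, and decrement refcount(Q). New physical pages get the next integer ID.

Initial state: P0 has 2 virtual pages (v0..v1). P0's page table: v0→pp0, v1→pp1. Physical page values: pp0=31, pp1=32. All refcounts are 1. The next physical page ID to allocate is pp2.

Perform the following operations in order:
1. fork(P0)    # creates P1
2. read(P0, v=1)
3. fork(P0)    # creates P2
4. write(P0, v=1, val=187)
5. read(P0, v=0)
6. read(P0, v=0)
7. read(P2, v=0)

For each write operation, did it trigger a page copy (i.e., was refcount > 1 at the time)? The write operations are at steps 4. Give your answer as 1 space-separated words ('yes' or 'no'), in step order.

Op 1: fork(P0) -> P1. 2 ppages; refcounts: pp0:2 pp1:2
Op 2: read(P0, v1) -> 32. No state change.
Op 3: fork(P0) -> P2. 2 ppages; refcounts: pp0:3 pp1:3
Op 4: write(P0, v1, 187). refcount(pp1)=3>1 -> COPY to pp2. 3 ppages; refcounts: pp0:3 pp1:2 pp2:1
Op 5: read(P0, v0) -> 31. No state change.
Op 6: read(P0, v0) -> 31. No state change.
Op 7: read(P2, v0) -> 31. No state change.

yes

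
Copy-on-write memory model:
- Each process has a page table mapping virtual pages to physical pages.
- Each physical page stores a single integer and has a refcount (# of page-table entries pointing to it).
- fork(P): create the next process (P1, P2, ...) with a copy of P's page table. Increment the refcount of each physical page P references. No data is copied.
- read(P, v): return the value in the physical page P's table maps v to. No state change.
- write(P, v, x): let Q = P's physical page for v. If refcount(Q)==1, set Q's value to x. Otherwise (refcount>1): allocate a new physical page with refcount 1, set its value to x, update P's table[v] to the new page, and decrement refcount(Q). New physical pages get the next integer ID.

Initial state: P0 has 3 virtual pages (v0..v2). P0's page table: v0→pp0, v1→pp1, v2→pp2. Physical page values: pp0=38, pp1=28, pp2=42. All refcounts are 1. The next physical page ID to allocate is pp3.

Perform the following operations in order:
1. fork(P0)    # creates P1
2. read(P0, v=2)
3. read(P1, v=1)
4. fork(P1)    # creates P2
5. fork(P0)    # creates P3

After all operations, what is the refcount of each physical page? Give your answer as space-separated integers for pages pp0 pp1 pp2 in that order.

Op 1: fork(P0) -> P1. 3 ppages; refcounts: pp0:2 pp1:2 pp2:2
Op 2: read(P0, v2) -> 42. No state change.
Op 3: read(P1, v1) -> 28. No state change.
Op 4: fork(P1) -> P2. 3 ppages; refcounts: pp0:3 pp1:3 pp2:3
Op 5: fork(P0) -> P3. 3 ppages; refcounts: pp0:4 pp1:4 pp2:4

Answer: 4 4 4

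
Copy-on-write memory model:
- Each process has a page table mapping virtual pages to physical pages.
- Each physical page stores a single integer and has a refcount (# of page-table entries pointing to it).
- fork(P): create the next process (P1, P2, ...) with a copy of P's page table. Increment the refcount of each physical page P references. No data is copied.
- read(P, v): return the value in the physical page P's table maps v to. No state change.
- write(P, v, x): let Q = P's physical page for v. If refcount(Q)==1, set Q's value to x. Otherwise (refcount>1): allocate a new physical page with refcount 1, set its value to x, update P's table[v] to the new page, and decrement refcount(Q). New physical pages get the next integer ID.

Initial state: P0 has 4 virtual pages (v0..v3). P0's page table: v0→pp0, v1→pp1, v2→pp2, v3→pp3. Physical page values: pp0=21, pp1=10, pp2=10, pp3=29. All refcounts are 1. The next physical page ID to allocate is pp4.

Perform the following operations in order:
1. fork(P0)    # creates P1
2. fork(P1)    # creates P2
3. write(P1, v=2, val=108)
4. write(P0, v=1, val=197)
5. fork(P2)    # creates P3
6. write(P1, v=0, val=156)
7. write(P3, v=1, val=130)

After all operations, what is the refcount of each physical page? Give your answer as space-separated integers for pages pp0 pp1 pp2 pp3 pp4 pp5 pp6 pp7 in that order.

Op 1: fork(P0) -> P1. 4 ppages; refcounts: pp0:2 pp1:2 pp2:2 pp3:2
Op 2: fork(P1) -> P2. 4 ppages; refcounts: pp0:3 pp1:3 pp2:3 pp3:3
Op 3: write(P1, v2, 108). refcount(pp2)=3>1 -> COPY to pp4. 5 ppages; refcounts: pp0:3 pp1:3 pp2:2 pp3:3 pp4:1
Op 4: write(P0, v1, 197). refcount(pp1)=3>1 -> COPY to pp5. 6 ppages; refcounts: pp0:3 pp1:2 pp2:2 pp3:3 pp4:1 pp5:1
Op 5: fork(P2) -> P3. 6 ppages; refcounts: pp0:4 pp1:3 pp2:3 pp3:4 pp4:1 pp5:1
Op 6: write(P1, v0, 156). refcount(pp0)=4>1 -> COPY to pp6. 7 ppages; refcounts: pp0:3 pp1:3 pp2:3 pp3:4 pp4:1 pp5:1 pp6:1
Op 7: write(P3, v1, 130). refcount(pp1)=3>1 -> COPY to pp7. 8 ppages; refcounts: pp0:3 pp1:2 pp2:3 pp3:4 pp4:1 pp5:1 pp6:1 pp7:1

Answer: 3 2 3 4 1 1 1 1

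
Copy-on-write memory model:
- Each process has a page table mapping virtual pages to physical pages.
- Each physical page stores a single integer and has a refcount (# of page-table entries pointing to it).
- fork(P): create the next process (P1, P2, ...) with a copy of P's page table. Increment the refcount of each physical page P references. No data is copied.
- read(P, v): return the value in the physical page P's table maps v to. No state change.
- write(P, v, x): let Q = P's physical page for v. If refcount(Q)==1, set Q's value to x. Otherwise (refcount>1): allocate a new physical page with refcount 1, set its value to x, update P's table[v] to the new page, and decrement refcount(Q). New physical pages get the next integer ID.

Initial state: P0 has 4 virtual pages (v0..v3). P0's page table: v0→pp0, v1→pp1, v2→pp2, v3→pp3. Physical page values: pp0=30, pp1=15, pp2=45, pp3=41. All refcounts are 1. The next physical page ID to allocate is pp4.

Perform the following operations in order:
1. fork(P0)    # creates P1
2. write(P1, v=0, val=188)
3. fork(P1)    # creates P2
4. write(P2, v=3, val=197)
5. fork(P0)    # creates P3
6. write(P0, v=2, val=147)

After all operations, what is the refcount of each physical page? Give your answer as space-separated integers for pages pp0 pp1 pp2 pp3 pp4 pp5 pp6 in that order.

Answer: 2 4 3 3 2 1 1

Derivation:
Op 1: fork(P0) -> P1. 4 ppages; refcounts: pp0:2 pp1:2 pp2:2 pp3:2
Op 2: write(P1, v0, 188). refcount(pp0)=2>1 -> COPY to pp4. 5 ppages; refcounts: pp0:1 pp1:2 pp2:2 pp3:2 pp4:1
Op 3: fork(P1) -> P2. 5 ppages; refcounts: pp0:1 pp1:3 pp2:3 pp3:3 pp4:2
Op 4: write(P2, v3, 197). refcount(pp3)=3>1 -> COPY to pp5. 6 ppages; refcounts: pp0:1 pp1:3 pp2:3 pp3:2 pp4:2 pp5:1
Op 5: fork(P0) -> P3. 6 ppages; refcounts: pp0:2 pp1:4 pp2:4 pp3:3 pp4:2 pp5:1
Op 6: write(P0, v2, 147). refcount(pp2)=4>1 -> COPY to pp6. 7 ppages; refcounts: pp0:2 pp1:4 pp2:3 pp3:3 pp4:2 pp5:1 pp6:1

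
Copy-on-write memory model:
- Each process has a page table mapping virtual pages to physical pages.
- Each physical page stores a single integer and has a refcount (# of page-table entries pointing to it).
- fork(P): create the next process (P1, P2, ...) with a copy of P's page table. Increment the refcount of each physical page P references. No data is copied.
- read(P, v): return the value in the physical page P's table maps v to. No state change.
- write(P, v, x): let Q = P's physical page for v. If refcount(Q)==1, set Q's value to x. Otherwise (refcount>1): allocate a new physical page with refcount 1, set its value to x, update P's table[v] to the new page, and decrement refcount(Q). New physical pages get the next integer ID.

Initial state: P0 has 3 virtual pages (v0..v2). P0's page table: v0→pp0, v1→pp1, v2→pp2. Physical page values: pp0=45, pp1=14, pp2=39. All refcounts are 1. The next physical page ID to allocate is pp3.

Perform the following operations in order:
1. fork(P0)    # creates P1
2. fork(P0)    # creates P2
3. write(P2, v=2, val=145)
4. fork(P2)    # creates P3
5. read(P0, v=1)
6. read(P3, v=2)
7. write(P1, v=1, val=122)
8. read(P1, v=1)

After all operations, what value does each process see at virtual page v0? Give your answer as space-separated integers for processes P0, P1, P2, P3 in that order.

Op 1: fork(P0) -> P1. 3 ppages; refcounts: pp0:2 pp1:2 pp2:2
Op 2: fork(P0) -> P2. 3 ppages; refcounts: pp0:3 pp1:3 pp2:3
Op 3: write(P2, v2, 145). refcount(pp2)=3>1 -> COPY to pp3. 4 ppages; refcounts: pp0:3 pp1:3 pp2:2 pp3:1
Op 4: fork(P2) -> P3. 4 ppages; refcounts: pp0:4 pp1:4 pp2:2 pp3:2
Op 5: read(P0, v1) -> 14. No state change.
Op 6: read(P3, v2) -> 145. No state change.
Op 7: write(P1, v1, 122). refcount(pp1)=4>1 -> COPY to pp4. 5 ppages; refcounts: pp0:4 pp1:3 pp2:2 pp3:2 pp4:1
Op 8: read(P1, v1) -> 122. No state change.
P0: v0 -> pp0 = 45
P1: v0 -> pp0 = 45
P2: v0 -> pp0 = 45
P3: v0 -> pp0 = 45

Answer: 45 45 45 45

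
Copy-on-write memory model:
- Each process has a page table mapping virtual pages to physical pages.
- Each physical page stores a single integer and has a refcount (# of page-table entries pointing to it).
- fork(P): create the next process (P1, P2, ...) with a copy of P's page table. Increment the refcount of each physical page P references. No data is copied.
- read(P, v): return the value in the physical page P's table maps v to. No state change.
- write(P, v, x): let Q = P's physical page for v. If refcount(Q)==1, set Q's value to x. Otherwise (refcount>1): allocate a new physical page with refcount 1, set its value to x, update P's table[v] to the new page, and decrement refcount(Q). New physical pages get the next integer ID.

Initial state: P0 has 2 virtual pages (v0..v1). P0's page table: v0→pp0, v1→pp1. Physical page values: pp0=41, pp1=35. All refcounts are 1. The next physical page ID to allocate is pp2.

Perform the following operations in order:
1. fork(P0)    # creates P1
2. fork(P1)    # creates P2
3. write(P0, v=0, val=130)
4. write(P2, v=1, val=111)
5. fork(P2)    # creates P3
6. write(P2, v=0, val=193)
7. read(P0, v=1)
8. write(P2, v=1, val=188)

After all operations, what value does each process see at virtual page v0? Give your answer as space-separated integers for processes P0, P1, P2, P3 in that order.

Op 1: fork(P0) -> P1. 2 ppages; refcounts: pp0:2 pp1:2
Op 2: fork(P1) -> P2. 2 ppages; refcounts: pp0:3 pp1:3
Op 3: write(P0, v0, 130). refcount(pp0)=3>1 -> COPY to pp2. 3 ppages; refcounts: pp0:2 pp1:3 pp2:1
Op 4: write(P2, v1, 111). refcount(pp1)=3>1 -> COPY to pp3. 4 ppages; refcounts: pp0:2 pp1:2 pp2:1 pp3:1
Op 5: fork(P2) -> P3. 4 ppages; refcounts: pp0:3 pp1:2 pp2:1 pp3:2
Op 6: write(P2, v0, 193). refcount(pp0)=3>1 -> COPY to pp4. 5 ppages; refcounts: pp0:2 pp1:2 pp2:1 pp3:2 pp4:1
Op 7: read(P0, v1) -> 35. No state change.
Op 8: write(P2, v1, 188). refcount(pp3)=2>1 -> COPY to pp5. 6 ppages; refcounts: pp0:2 pp1:2 pp2:1 pp3:1 pp4:1 pp5:1
P0: v0 -> pp2 = 130
P1: v0 -> pp0 = 41
P2: v0 -> pp4 = 193
P3: v0 -> pp0 = 41

Answer: 130 41 193 41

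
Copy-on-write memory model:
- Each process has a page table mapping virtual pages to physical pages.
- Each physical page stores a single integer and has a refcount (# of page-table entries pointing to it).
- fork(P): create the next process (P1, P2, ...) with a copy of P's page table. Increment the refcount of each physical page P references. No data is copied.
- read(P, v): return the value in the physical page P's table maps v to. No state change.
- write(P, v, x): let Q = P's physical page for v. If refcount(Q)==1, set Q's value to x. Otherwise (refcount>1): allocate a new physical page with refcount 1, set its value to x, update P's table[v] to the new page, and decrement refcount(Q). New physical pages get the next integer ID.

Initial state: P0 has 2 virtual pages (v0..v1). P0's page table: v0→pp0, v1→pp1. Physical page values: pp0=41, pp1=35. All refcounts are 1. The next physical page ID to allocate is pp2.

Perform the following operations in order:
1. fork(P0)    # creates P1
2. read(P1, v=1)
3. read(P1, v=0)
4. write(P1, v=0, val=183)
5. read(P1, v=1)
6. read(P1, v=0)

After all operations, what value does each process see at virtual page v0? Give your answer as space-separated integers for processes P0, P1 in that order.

Op 1: fork(P0) -> P1. 2 ppages; refcounts: pp0:2 pp1:2
Op 2: read(P1, v1) -> 35. No state change.
Op 3: read(P1, v0) -> 41. No state change.
Op 4: write(P1, v0, 183). refcount(pp0)=2>1 -> COPY to pp2. 3 ppages; refcounts: pp0:1 pp1:2 pp2:1
Op 5: read(P1, v1) -> 35. No state change.
Op 6: read(P1, v0) -> 183. No state change.
P0: v0 -> pp0 = 41
P1: v0 -> pp2 = 183

Answer: 41 183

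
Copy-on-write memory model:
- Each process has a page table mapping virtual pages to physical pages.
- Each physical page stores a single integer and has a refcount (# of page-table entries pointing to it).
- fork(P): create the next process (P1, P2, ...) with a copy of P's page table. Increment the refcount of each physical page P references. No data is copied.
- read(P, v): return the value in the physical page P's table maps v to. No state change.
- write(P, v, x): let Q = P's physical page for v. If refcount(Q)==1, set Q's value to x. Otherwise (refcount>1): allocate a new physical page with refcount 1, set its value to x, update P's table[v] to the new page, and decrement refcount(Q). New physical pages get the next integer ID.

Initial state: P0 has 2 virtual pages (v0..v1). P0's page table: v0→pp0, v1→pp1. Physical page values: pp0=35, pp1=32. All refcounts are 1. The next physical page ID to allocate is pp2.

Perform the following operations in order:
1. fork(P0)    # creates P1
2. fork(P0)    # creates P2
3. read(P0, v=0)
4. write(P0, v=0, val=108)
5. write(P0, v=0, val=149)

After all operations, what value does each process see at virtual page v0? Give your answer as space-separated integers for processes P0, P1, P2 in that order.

Answer: 149 35 35

Derivation:
Op 1: fork(P0) -> P1. 2 ppages; refcounts: pp0:2 pp1:2
Op 2: fork(P0) -> P2. 2 ppages; refcounts: pp0:3 pp1:3
Op 3: read(P0, v0) -> 35. No state change.
Op 4: write(P0, v0, 108). refcount(pp0)=3>1 -> COPY to pp2. 3 ppages; refcounts: pp0:2 pp1:3 pp2:1
Op 5: write(P0, v0, 149). refcount(pp2)=1 -> write in place. 3 ppages; refcounts: pp0:2 pp1:3 pp2:1
P0: v0 -> pp2 = 149
P1: v0 -> pp0 = 35
P2: v0 -> pp0 = 35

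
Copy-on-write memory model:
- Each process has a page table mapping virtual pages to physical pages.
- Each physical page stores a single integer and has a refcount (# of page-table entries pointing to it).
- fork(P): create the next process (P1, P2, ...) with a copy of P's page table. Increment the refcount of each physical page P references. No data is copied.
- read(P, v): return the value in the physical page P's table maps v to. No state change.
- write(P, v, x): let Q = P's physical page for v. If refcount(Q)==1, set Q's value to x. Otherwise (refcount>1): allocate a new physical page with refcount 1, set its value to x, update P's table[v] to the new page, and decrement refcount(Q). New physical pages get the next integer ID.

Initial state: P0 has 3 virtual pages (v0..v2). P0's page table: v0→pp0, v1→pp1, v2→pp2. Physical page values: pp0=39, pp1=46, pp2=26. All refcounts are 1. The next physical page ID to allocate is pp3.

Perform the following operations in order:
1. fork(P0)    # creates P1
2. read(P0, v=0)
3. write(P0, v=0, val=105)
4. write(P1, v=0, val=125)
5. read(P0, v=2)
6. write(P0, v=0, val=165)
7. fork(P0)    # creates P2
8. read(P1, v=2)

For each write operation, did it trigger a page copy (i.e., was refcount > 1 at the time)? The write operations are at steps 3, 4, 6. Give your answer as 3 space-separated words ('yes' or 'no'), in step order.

Op 1: fork(P0) -> P1. 3 ppages; refcounts: pp0:2 pp1:2 pp2:2
Op 2: read(P0, v0) -> 39. No state change.
Op 3: write(P0, v0, 105). refcount(pp0)=2>1 -> COPY to pp3. 4 ppages; refcounts: pp0:1 pp1:2 pp2:2 pp3:1
Op 4: write(P1, v0, 125). refcount(pp0)=1 -> write in place. 4 ppages; refcounts: pp0:1 pp1:2 pp2:2 pp3:1
Op 5: read(P0, v2) -> 26. No state change.
Op 6: write(P0, v0, 165). refcount(pp3)=1 -> write in place. 4 ppages; refcounts: pp0:1 pp1:2 pp2:2 pp3:1
Op 7: fork(P0) -> P2. 4 ppages; refcounts: pp0:1 pp1:3 pp2:3 pp3:2
Op 8: read(P1, v2) -> 26. No state change.

yes no no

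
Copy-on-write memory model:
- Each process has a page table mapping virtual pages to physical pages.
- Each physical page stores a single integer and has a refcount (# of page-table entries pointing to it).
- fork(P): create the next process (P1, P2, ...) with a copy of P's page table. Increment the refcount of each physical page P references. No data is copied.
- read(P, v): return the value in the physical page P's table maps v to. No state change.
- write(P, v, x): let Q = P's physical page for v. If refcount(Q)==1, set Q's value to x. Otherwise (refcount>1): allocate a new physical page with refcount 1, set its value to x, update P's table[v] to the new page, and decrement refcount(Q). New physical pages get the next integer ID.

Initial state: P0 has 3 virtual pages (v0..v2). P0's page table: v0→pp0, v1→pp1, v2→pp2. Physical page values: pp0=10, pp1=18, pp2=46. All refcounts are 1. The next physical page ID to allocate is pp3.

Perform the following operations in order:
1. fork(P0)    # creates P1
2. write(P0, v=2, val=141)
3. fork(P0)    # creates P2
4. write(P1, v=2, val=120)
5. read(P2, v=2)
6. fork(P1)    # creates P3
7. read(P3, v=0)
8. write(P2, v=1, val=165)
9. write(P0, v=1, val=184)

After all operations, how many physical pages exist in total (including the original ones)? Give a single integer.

Op 1: fork(P0) -> P1. 3 ppages; refcounts: pp0:2 pp1:2 pp2:2
Op 2: write(P0, v2, 141). refcount(pp2)=2>1 -> COPY to pp3. 4 ppages; refcounts: pp0:2 pp1:2 pp2:1 pp3:1
Op 3: fork(P0) -> P2. 4 ppages; refcounts: pp0:3 pp1:3 pp2:1 pp3:2
Op 4: write(P1, v2, 120). refcount(pp2)=1 -> write in place. 4 ppages; refcounts: pp0:3 pp1:3 pp2:1 pp3:2
Op 5: read(P2, v2) -> 141. No state change.
Op 6: fork(P1) -> P3. 4 ppages; refcounts: pp0:4 pp1:4 pp2:2 pp3:2
Op 7: read(P3, v0) -> 10. No state change.
Op 8: write(P2, v1, 165). refcount(pp1)=4>1 -> COPY to pp4. 5 ppages; refcounts: pp0:4 pp1:3 pp2:2 pp3:2 pp4:1
Op 9: write(P0, v1, 184). refcount(pp1)=3>1 -> COPY to pp5. 6 ppages; refcounts: pp0:4 pp1:2 pp2:2 pp3:2 pp4:1 pp5:1

Answer: 6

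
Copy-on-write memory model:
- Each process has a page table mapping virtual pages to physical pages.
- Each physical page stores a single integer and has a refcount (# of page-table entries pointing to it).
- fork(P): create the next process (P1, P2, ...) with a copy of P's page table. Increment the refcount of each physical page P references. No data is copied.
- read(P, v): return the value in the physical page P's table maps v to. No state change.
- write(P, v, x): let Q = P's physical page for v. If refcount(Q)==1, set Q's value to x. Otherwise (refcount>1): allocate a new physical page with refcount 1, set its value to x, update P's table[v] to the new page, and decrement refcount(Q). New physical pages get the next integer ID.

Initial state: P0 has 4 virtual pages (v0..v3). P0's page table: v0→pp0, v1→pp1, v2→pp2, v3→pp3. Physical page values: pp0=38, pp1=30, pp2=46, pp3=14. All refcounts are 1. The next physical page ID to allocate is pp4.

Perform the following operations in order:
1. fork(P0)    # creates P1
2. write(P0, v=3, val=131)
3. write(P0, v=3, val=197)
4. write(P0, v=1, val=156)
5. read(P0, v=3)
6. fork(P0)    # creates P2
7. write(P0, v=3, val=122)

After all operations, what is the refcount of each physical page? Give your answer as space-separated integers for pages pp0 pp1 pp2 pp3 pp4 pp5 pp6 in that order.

Answer: 3 1 3 1 1 2 1

Derivation:
Op 1: fork(P0) -> P1. 4 ppages; refcounts: pp0:2 pp1:2 pp2:2 pp3:2
Op 2: write(P0, v3, 131). refcount(pp3)=2>1 -> COPY to pp4. 5 ppages; refcounts: pp0:2 pp1:2 pp2:2 pp3:1 pp4:1
Op 3: write(P0, v3, 197). refcount(pp4)=1 -> write in place. 5 ppages; refcounts: pp0:2 pp1:2 pp2:2 pp3:1 pp4:1
Op 4: write(P0, v1, 156). refcount(pp1)=2>1 -> COPY to pp5. 6 ppages; refcounts: pp0:2 pp1:1 pp2:2 pp3:1 pp4:1 pp5:1
Op 5: read(P0, v3) -> 197. No state change.
Op 6: fork(P0) -> P2. 6 ppages; refcounts: pp0:3 pp1:1 pp2:3 pp3:1 pp4:2 pp5:2
Op 7: write(P0, v3, 122). refcount(pp4)=2>1 -> COPY to pp6. 7 ppages; refcounts: pp0:3 pp1:1 pp2:3 pp3:1 pp4:1 pp5:2 pp6:1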